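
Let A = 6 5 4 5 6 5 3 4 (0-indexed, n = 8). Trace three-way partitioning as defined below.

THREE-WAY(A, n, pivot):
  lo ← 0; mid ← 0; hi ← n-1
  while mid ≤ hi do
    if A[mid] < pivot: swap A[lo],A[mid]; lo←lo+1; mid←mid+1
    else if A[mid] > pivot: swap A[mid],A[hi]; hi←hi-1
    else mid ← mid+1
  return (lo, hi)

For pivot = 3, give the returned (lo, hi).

(0, 0)

pivot = 3; lo=0, mid=0, hi=7
A[mid]=6>3: swap A[0],A[7]; hi=6 → 4 5 4 5 6 5 3 6
A[mid]=4>3: swap A[0],A[6]; hi=5 → 3 5 4 5 6 5 4 6
A[mid]=3=3: mid=1
A[mid]=5>3: swap A[1],A[5]; hi=4 → 3 5 4 5 6 5 4 6
A[mid]=5>3: swap A[1],A[4]; hi=3 → 3 6 4 5 5 5 4 6
A[mid]=6>3: swap A[1],A[3]; hi=2 → 3 5 4 6 5 5 4 6
A[mid]=5>3: swap A[1],A[2]; hi=1 → 3 4 5 6 5 5 4 6
A[mid]=4>3: swap A[1],A[1]; hi=0 → 3 4 5 6 5 5 4 6
end: lo=0, hi=0; A = 3 4 5 6 5 5 4 6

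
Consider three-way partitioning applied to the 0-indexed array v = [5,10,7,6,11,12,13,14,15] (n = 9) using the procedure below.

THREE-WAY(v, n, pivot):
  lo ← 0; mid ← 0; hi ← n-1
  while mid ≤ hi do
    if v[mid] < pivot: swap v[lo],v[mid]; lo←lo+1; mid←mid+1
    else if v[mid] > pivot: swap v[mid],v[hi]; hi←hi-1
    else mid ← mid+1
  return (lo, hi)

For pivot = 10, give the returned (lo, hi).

(3, 3)

pivot = 10; lo=0, mid=0, hi=8
v[mid]=5<10: swap v[0],v[0]; lo=1,mid=1 → [5,10,7,6,11,12,13,14,15]
v[mid]=10=10: mid=2
v[mid]=7<10: swap v[1],v[2]; lo=2,mid=3 → [5,7,10,6,11,12,13,14,15]
v[mid]=6<10: swap v[2],v[3]; lo=3,mid=4 → [5,7,6,10,11,12,13,14,15]
v[mid]=11>10: swap v[4],v[8]; hi=7 → [5,7,6,10,15,12,13,14,11]
v[mid]=15>10: swap v[4],v[7]; hi=6 → [5,7,6,10,14,12,13,15,11]
v[mid]=14>10: swap v[4],v[6]; hi=5 → [5,7,6,10,13,12,14,15,11]
v[mid]=13>10: swap v[4],v[5]; hi=4 → [5,7,6,10,12,13,14,15,11]
v[mid]=12>10: swap v[4],v[4]; hi=3 → [5,7,6,10,12,13,14,15,11]
end: lo=3, hi=3; v = [5,7,6,10,12,13,14,15,11]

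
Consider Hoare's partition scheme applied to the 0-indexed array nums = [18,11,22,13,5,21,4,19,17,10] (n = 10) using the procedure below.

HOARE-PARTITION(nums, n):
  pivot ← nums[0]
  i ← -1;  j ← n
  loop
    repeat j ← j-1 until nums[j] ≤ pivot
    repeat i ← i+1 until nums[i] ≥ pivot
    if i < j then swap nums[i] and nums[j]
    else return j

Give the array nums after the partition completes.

[10,11,17,13,5,4,21,19,22,18]

pivot=18
j stops at 9 (10), i stops at 0 (18); swap ⇒ [10,11,22,13,5,21,4,19,17,18]
j stops at 8 (17), i stops at 2 (22); swap ⇒ [10,11,17,13,5,21,4,19,22,18]
j stops at 6 (4), i stops at 5 (21); swap ⇒ [10,11,17,13,5,4,21,19,22,18]
j stops at 5, i stops at 6; i≥j ⇒ return 5. nums=[10,11,17,13,5,4,21,19,22,18]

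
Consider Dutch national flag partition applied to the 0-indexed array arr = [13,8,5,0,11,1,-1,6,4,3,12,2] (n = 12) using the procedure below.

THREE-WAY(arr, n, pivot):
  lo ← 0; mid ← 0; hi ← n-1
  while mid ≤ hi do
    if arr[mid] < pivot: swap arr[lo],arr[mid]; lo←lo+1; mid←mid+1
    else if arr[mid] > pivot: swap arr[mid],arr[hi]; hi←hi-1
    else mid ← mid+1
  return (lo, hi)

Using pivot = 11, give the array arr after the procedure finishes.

pivot = 11; lo=0, mid=0, hi=11
arr[mid]=13>11: swap arr[0],arr[11]; hi=10 → [2,8,5,0,11,1,-1,6,4,3,12,13]
arr[mid]=2<11: swap arr[0],arr[0]; lo=1,mid=1 → [2,8,5,0,11,1,-1,6,4,3,12,13]
arr[mid]=8<11: swap arr[1],arr[1]; lo=2,mid=2 → [2,8,5,0,11,1,-1,6,4,3,12,13]
arr[mid]=5<11: swap arr[2],arr[2]; lo=3,mid=3 → [2,8,5,0,11,1,-1,6,4,3,12,13]
arr[mid]=0<11: swap arr[3],arr[3]; lo=4,mid=4 → [2,8,5,0,11,1,-1,6,4,3,12,13]
arr[mid]=11=11: mid=5
arr[mid]=1<11: swap arr[4],arr[5]; lo=5,mid=6 → [2,8,5,0,1,11,-1,6,4,3,12,13]
arr[mid]=-1<11: swap arr[5],arr[6]; lo=6,mid=7 → [2,8,5,0,1,-1,11,6,4,3,12,13]
arr[mid]=6<11: swap arr[6],arr[7]; lo=7,mid=8 → [2,8,5,0,1,-1,6,11,4,3,12,13]
arr[mid]=4<11: swap arr[7],arr[8]; lo=8,mid=9 → [2,8,5,0,1,-1,6,4,11,3,12,13]
arr[mid]=3<11: swap arr[8],arr[9]; lo=9,mid=10 → [2,8,5,0,1,-1,6,4,3,11,12,13]
arr[mid]=12>11: swap arr[10],arr[10]; hi=9 → [2,8,5,0,1,-1,6,4,3,11,12,13]
end: lo=9, hi=9; arr = [2,8,5,0,1,-1,6,4,3,11,12,13]

[2,8,5,0,1,-1,6,4,3,11,12,13]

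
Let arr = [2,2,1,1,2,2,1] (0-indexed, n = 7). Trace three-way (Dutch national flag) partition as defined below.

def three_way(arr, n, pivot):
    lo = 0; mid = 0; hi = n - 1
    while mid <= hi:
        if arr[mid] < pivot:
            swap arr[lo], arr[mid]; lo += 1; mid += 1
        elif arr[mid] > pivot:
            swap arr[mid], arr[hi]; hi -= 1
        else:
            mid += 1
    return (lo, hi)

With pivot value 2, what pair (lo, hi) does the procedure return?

(3, 6)

pivot = 2; lo=0, mid=0, hi=6
arr[mid]=2=2: mid=1
arr[mid]=2=2: mid=2
arr[mid]=1<2: swap arr[0],arr[2]; lo=1,mid=3 → [1,2,2,1,2,2,1]
arr[mid]=1<2: swap arr[1],arr[3]; lo=2,mid=4 → [1,1,2,2,2,2,1]
arr[mid]=2=2: mid=5
arr[mid]=2=2: mid=6
arr[mid]=1<2: swap arr[2],arr[6]; lo=3,mid=7 → [1,1,1,2,2,2,2]
end: lo=3, hi=6; arr = [1,1,1,2,2,2,2]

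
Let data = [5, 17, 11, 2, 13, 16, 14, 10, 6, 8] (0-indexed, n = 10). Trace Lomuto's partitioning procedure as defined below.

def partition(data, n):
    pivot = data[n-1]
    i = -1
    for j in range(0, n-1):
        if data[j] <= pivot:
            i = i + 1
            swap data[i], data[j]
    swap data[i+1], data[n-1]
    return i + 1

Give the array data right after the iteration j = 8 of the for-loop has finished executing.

[5, 2, 6, 17, 13, 16, 14, 10, 11, 8]

pivot = data[9] = 8; i = -1
j=0: data[0]=5 ≤ 8 → i=0, swap data[0],data[0] (no change) → [5, 17, 11, 2, 13, 16, 14, 10, 6, 8]
j=1: data[1]=17 > 8 → no swap
j=2: data[2]=11 > 8 → no swap
j=3: data[3]=2 ≤ 8 → i=1, swap data[1],data[3] → [5, 2, 11, 17, 13, 16, 14, 10, 6, 8]
j=4: data[4]=13 > 8 → no swap
j=5: data[5]=16 > 8 → no swap
j=6: data[6]=14 > 8 → no swap
j=7: data[7]=10 > 8 → no swap
j=8: data[8]=6 ≤ 8 → i=2, swap data[2],data[8] → [5, 2, 6, 17, 13, 16, 14, 10, 11, 8]
(after j=8) data = [5, 2, 6, 17, 13, 16, 14, 10, 11, 8]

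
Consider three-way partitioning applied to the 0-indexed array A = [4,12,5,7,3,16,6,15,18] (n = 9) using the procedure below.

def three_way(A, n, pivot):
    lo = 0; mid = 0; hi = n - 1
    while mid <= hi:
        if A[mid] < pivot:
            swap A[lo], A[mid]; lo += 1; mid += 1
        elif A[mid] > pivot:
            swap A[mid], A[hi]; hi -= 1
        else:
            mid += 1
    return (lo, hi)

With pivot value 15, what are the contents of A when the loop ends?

lo=0 mid=0 hi=8
4<15: swap(0,0), lo=1 mid=1 ⇒ [4,12,5,7,3,16,6,15,18]
12<15: swap(1,1), lo=2 mid=2 ⇒ [4,12,5,7,3,16,6,15,18]
5<15: swap(2,2), lo=3 mid=3 ⇒ [4,12,5,7,3,16,6,15,18]
7<15: swap(3,3), lo=4 mid=4 ⇒ [4,12,5,7,3,16,6,15,18]
3<15: swap(4,4), lo=5 mid=5 ⇒ [4,12,5,7,3,16,6,15,18]
16>15: swap(5,8), hi=7 ⇒ [4,12,5,7,3,18,6,15,16]
18>15: swap(5,7), hi=6 ⇒ [4,12,5,7,3,15,6,18,16]
15=15: mid=6
6<15: swap(5,6), lo=6 mid=7 ⇒ [4,12,5,7,3,6,15,18,16]
done. lo=6 hi=6; A=[4,12,5,7,3,6,15,18,16]

[4,12,5,7,3,6,15,18,16]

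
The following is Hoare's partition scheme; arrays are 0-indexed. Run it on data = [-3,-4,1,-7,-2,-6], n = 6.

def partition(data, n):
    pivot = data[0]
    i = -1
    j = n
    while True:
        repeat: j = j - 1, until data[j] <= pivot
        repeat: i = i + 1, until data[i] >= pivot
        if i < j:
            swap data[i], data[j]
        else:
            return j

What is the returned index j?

2

pivot = data[0] = -3; i = -1, j = 6
j→5 (data[5]=-6≤-3), i→0 (data[0]=-3≥-3); i<j, swap → [-6,-4,1,-7,-2,-3]
j→3 (data[3]=-7≤-3), i→2 (data[2]=1≥-3); i<j, swap → [-6,-4,-7,1,-2,-3]
j→2, i→3; i≥j, return j=2. data = [-6,-4,-7,1,-2,-3]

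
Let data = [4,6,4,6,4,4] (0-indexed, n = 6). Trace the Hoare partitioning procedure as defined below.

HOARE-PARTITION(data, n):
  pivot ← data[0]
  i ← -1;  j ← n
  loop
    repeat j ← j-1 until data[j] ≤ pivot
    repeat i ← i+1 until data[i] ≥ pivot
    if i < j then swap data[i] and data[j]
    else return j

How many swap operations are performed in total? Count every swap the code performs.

pivot=4
j stops at 5 (4), i stops at 0 (4); swap ⇒ [4,6,4,6,4,4]
j stops at 4 (4), i stops at 1 (6); swap ⇒ [4,4,4,6,6,4]
j stops at 2, i stops at 2; i≥j ⇒ return 2. data=[4,4,4,6,6,4]

2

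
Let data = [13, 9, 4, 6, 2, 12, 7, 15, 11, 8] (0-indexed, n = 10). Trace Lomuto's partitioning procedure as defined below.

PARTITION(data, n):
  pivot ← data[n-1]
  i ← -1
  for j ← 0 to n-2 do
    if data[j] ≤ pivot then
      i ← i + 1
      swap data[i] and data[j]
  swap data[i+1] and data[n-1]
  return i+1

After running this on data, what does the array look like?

[4, 6, 2, 7, 8, 12, 9, 15, 11, 13]

pivot=8, i=-1
j=0: 13>8, skip
j=1: 9>8, skip
j=2: 4≤8, i=0, swap(0,2) ⇒ [4, 9, 13, 6, 2, 12, 7, 15, 11, 8]
j=3: 6≤8, i=1, swap(1,3) ⇒ [4, 6, 13, 9, 2, 12, 7, 15, 11, 8]
j=4: 2≤8, i=2, swap(2,4) ⇒ [4, 6, 2, 9, 13, 12, 7, 15, 11, 8]
j=5: 12>8, skip
j=6: 7≤8, i=3, swap(3,6) ⇒ [4, 6, 2, 7, 13, 12, 9, 15, 11, 8]
j=7: 15>8, skip
j=8: 11>8, skip
swap(4,9) ⇒ [4, 6, 2, 7, 8, 12, 9, 15, 11, 13]; return 4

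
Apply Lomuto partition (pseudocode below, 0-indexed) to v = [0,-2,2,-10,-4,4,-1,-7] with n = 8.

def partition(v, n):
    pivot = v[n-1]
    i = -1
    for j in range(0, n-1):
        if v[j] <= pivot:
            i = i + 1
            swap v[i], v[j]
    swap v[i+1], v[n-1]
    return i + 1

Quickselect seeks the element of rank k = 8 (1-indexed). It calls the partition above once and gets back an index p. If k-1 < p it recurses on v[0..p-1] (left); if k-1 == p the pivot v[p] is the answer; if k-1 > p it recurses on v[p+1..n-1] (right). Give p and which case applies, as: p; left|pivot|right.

pivot = v[7] = -7; i = -1
j=0: v[0]=0 > -7 → no swap
j=1: v[1]=-2 > -7 → no swap
j=2: v[2]=2 > -7 → no swap
j=3: v[3]=-10 ≤ -7 → i=0, swap v[0],v[3] → [-10,-2,2,0,-4,4,-1,-7]
j=4: v[4]=-4 > -7 → no swap
j=5: v[5]=4 > -7 → no swap
j=6: v[6]=-1 > -7 → no swap
final swap v[1],v[7] → [-10,-7,2,0,-4,4,-1,-2]; return 1
p = 1; k-1 = 7 > 1 ⇒ right

1; right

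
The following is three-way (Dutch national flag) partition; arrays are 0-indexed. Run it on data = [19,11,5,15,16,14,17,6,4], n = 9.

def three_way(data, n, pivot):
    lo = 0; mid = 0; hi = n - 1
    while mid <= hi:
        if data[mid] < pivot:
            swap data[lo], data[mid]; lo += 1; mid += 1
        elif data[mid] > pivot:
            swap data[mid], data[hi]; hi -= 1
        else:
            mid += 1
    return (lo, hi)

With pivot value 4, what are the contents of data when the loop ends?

[4,5,15,16,14,17,6,11,19]

pivot = 4; lo=0, mid=0, hi=8
data[mid]=19>4: swap data[0],data[8]; hi=7 → [4,11,5,15,16,14,17,6,19]
data[mid]=4=4: mid=1
data[mid]=11>4: swap data[1],data[7]; hi=6 → [4,6,5,15,16,14,17,11,19]
data[mid]=6>4: swap data[1],data[6]; hi=5 → [4,17,5,15,16,14,6,11,19]
data[mid]=17>4: swap data[1],data[5]; hi=4 → [4,14,5,15,16,17,6,11,19]
data[mid]=14>4: swap data[1],data[4]; hi=3 → [4,16,5,15,14,17,6,11,19]
data[mid]=16>4: swap data[1],data[3]; hi=2 → [4,15,5,16,14,17,6,11,19]
data[mid]=15>4: swap data[1],data[2]; hi=1 → [4,5,15,16,14,17,6,11,19]
data[mid]=5>4: swap data[1],data[1]; hi=0 → [4,5,15,16,14,17,6,11,19]
end: lo=0, hi=0; data = [4,5,15,16,14,17,6,11,19]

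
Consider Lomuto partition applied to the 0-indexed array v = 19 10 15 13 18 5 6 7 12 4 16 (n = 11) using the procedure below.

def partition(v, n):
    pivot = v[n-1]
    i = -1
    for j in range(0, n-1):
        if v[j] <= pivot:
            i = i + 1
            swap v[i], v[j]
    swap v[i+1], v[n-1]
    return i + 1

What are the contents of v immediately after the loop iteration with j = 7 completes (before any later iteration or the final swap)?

10 15 13 5 6 7 18 19 12 4 16

pivot = v[10] = 16; i = -1
j=0: v[0]=19 > 16 → no swap
j=1: v[1]=10 ≤ 16 → i=0, swap v[0],v[1] → 10 19 15 13 18 5 6 7 12 4 16
j=2: v[2]=15 ≤ 16 → i=1, swap v[1],v[2] → 10 15 19 13 18 5 6 7 12 4 16
j=3: v[3]=13 ≤ 16 → i=2, swap v[2],v[3] → 10 15 13 19 18 5 6 7 12 4 16
j=4: v[4]=18 > 16 → no swap
j=5: v[5]=5 ≤ 16 → i=3, swap v[3],v[5] → 10 15 13 5 18 19 6 7 12 4 16
j=6: v[6]=6 ≤ 16 → i=4, swap v[4],v[6] → 10 15 13 5 6 19 18 7 12 4 16
j=7: v[7]=7 ≤ 16 → i=5, swap v[5],v[7] → 10 15 13 5 6 7 18 19 12 4 16
(after j=7) v = 10 15 13 5 6 7 18 19 12 4 16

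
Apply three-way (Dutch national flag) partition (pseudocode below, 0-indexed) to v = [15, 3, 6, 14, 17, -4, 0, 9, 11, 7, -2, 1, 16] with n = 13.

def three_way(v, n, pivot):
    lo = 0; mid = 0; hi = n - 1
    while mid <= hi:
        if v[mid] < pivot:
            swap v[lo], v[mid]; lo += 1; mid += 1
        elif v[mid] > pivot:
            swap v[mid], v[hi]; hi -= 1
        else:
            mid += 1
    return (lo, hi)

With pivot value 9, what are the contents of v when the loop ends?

[1, 3, 6, -2, 7, -4, 0, 9, 11, 17, 14, 16, 15]

lo=0 mid=0 hi=12
15>9: swap(0,12), hi=11 ⇒ [16, 3, 6, 14, 17, -4, 0, 9, 11, 7, -2, 1, 15]
16>9: swap(0,11), hi=10 ⇒ [1, 3, 6, 14, 17, -4, 0, 9, 11, 7, -2, 16, 15]
1<9: swap(0,0), lo=1 mid=1 ⇒ [1, 3, 6, 14, 17, -4, 0, 9, 11, 7, -2, 16, 15]
3<9: swap(1,1), lo=2 mid=2 ⇒ [1, 3, 6, 14, 17, -4, 0, 9, 11, 7, -2, 16, 15]
6<9: swap(2,2), lo=3 mid=3 ⇒ [1, 3, 6, 14, 17, -4, 0, 9, 11, 7, -2, 16, 15]
14>9: swap(3,10), hi=9 ⇒ [1, 3, 6, -2, 17, -4, 0, 9, 11, 7, 14, 16, 15]
-2<9: swap(3,3), lo=4 mid=4 ⇒ [1, 3, 6, -2, 17, -4, 0, 9, 11, 7, 14, 16, 15]
17>9: swap(4,9), hi=8 ⇒ [1, 3, 6, -2, 7, -4, 0, 9, 11, 17, 14, 16, 15]
7<9: swap(4,4), lo=5 mid=5 ⇒ [1, 3, 6, -2, 7, -4, 0, 9, 11, 17, 14, 16, 15]
-4<9: swap(5,5), lo=6 mid=6 ⇒ [1, 3, 6, -2, 7, -4, 0, 9, 11, 17, 14, 16, 15]
0<9: swap(6,6), lo=7 mid=7 ⇒ [1, 3, 6, -2, 7, -4, 0, 9, 11, 17, 14, 16, 15]
9=9: mid=8
11>9: swap(8,8), hi=7 ⇒ [1, 3, 6, -2, 7, -4, 0, 9, 11, 17, 14, 16, 15]
done. lo=7 hi=7; v=[1, 3, 6, -2, 7, -4, 0, 9, 11, 17, 14, 16, 15]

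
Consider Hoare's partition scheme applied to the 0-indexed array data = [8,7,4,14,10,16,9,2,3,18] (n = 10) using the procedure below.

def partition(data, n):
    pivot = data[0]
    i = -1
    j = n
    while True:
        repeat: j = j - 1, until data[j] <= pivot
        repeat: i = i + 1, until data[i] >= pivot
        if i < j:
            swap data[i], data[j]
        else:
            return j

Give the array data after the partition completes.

[3,7,4,2,10,16,9,14,8,18]

pivot = data[0] = 8; i = -1, j = 10
j→8 (data[8]=3≤8), i→0 (data[0]=8≥8); i<j, swap → [3,7,4,14,10,16,9,2,8,18]
j→7 (data[7]=2≤8), i→3 (data[3]=14≥8); i<j, swap → [3,7,4,2,10,16,9,14,8,18]
j→3, i→4; i≥j, return j=3. data = [3,7,4,2,10,16,9,14,8,18]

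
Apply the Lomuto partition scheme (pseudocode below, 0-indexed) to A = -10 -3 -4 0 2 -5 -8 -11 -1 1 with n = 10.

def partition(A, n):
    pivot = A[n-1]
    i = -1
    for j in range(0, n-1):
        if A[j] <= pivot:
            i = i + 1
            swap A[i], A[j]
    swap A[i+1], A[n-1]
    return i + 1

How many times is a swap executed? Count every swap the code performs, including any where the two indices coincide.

9

pivot = A[9] = 1; i = -1
j=0: A[0]=-10 ≤ 1 → i=0, swap A[0],A[0] (no change) → -10 -3 -4 0 2 -5 -8 -11 -1 1
j=1: A[1]=-3 ≤ 1 → i=1, swap A[1],A[1] (no change) → -10 -3 -4 0 2 -5 -8 -11 -1 1
j=2: A[2]=-4 ≤ 1 → i=2, swap A[2],A[2] (no change) → -10 -3 -4 0 2 -5 -8 -11 -1 1
j=3: A[3]=0 ≤ 1 → i=3, swap A[3],A[3] (no change) → -10 -3 -4 0 2 -5 -8 -11 -1 1
j=4: A[4]=2 > 1 → no swap
j=5: A[5]=-5 ≤ 1 → i=4, swap A[4],A[5] → -10 -3 -4 0 -5 2 -8 -11 -1 1
j=6: A[6]=-8 ≤ 1 → i=5, swap A[5],A[6] → -10 -3 -4 0 -5 -8 2 -11 -1 1
j=7: A[7]=-11 ≤ 1 → i=6, swap A[6],A[7] → -10 -3 -4 0 -5 -8 -11 2 -1 1
j=8: A[8]=-1 ≤ 1 → i=7, swap A[7],A[8] → -10 -3 -4 0 -5 -8 -11 -1 2 1
final swap A[8],A[9] → -10 -3 -4 0 -5 -8 -11 -1 1 2; return 8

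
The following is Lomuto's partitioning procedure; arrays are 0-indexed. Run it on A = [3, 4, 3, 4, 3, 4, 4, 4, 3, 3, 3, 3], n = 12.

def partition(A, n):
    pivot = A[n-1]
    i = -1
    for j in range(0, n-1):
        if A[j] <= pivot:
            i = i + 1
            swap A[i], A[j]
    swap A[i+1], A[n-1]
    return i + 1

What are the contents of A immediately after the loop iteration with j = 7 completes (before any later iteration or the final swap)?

pivot = A[11] = 3; i = -1
j=0: A[0]=3 ≤ 3 → i=0, swap A[0],A[0] (no change) → [3, 4, 3, 4, 3, 4, 4, 4, 3, 3, 3, 3]
j=1: A[1]=4 > 3 → no swap
j=2: A[2]=3 ≤ 3 → i=1, swap A[1],A[2] → [3, 3, 4, 4, 3, 4, 4, 4, 3, 3, 3, 3]
j=3: A[3]=4 > 3 → no swap
j=4: A[4]=3 ≤ 3 → i=2, swap A[2],A[4] → [3, 3, 3, 4, 4, 4, 4, 4, 3, 3, 3, 3]
j=5: A[5]=4 > 3 → no swap
j=6: A[6]=4 > 3 → no swap
j=7: A[7]=4 > 3 → no swap
(after j=7) A = [3, 3, 3, 4, 4, 4, 4, 4, 3, 3, 3, 3]

[3, 3, 3, 4, 4, 4, 4, 4, 3, 3, 3, 3]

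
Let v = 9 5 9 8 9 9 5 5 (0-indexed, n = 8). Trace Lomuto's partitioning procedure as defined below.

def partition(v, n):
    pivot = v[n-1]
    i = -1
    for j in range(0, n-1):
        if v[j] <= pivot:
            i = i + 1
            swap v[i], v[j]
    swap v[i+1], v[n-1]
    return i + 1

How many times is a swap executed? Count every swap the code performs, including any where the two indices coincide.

3

pivot = v[7] = 5; i = -1
j=0: v[0]=9 > 5 → no swap
j=1: v[1]=5 ≤ 5 → i=0, swap v[0],v[1] → 5 9 9 8 9 9 5 5
j=2: v[2]=9 > 5 → no swap
j=3: v[3]=8 > 5 → no swap
j=4: v[4]=9 > 5 → no swap
j=5: v[5]=9 > 5 → no swap
j=6: v[6]=5 ≤ 5 → i=1, swap v[1],v[6] → 5 5 9 8 9 9 9 5
final swap v[2],v[7] → 5 5 5 8 9 9 9 9; return 2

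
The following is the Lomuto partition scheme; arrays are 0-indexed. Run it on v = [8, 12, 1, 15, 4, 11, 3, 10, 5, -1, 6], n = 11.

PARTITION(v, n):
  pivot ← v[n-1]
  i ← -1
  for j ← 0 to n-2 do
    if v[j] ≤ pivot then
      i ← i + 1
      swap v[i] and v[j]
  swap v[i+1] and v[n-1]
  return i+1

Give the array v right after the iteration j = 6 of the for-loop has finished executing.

[1, 4, 3, 15, 12, 11, 8, 10, 5, -1, 6]

pivot = v[10] = 6; i = -1
j=0: v[0]=8 > 6 → no swap
j=1: v[1]=12 > 6 → no swap
j=2: v[2]=1 ≤ 6 → i=0, swap v[0],v[2] → [1, 12, 8, 15, 4, 11, 3, 10, 5, -1, 6]
j=3: v[3]=15 > 6 → no swap
j=4: v[4]=4 ≤ 6 → i=1, swap v[1],v[4] → [1, 4, 8, 15, 12, 11, 3, 10, 5, -1, 6]
j=5: v[5]=11 > 6 → no swap
j=6: v[6]=3 ≤ 6 → i=2, swap v[2],v[6] → [1, 4, 3, 15, 12, 11, 8, 10, 5, -1, 6]
(after j=6) v = [1, 4, 3, 15, 12, 11, 8, 10, 5, -1, 6]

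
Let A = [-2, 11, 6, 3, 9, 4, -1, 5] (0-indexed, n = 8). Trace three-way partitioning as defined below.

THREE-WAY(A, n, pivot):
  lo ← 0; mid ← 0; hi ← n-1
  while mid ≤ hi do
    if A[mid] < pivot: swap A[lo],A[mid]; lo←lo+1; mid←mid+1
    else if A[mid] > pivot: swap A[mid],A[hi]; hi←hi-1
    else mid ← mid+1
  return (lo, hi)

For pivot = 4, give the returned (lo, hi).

pivot = 4; lo=0, mid=0, hi=7
A[mid]=-2<4: swap A[0],A[0]; lo=1,mid=1 → [-2, 11, 6, 3, 9, 4, -1, 5]
A[mid]=11>4: swap A[1],A[7]; hi=6 → [-2, 5, 6, 3, 9, 4, -1, 11]
A[mid]=5>4: swap A[1],A[6]; hi=5 → [-2, -1, 6, 3, 9, 4, 5, 11]
A[mid]=-1<4: swap A[1],A[1]; lo=2,mid=2 → [-2, -1, 6, 3, 9, 4, 5, 11]
A[mid]=6>4: swap A[2],A[5]; hi=4 → [-2, -1, 4, 3, 9, 6, 5, 11]
A[mid]=4=4: mid=3
A[mid]=3<4: swap A[2],A[3]; lo=3,mid=4 → [-2, -1, 3, 4, 9, 6, 5, 11]
A[mid]=9>4: swap A[4],A[4]; hi=3 → [-2, -1, 3, 4, 9, 6, 5, 11]
end: lo=3, hi=3; A = [-2, -1, 3, 4, 9, 6, 5, 11]

(3, 3)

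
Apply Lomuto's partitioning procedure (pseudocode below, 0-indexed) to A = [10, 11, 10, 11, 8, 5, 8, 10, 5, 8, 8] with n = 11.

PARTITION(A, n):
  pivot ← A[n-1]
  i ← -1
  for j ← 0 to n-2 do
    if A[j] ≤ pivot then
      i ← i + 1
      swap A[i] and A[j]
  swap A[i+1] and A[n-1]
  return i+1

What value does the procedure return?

5

pivot = A[10] = 8; i = -1
j=0: A[0]=10 > 8 → no swap
j=1: A[1]=11 > 8 → no swap
j=2: A[2]=10 > 8 → no swap
j=3: A[3]=11 > 8 → no swap
j=4: A[4]=8 ≤ 8 → i=0, swap A[0],A[4] → [8, 11, 10, 11, 10, 5, 8, 10, 5, 8, 8]
j=5: A[5]=5 ≤ 8 → i=1, swap A[1],A[5] → [8, 5, 10, 11, 10, 11, 8, 10, 5, 8, 8]
j=6: A[6]=8 ≤ 8 → i=2, swap A[2],A[6] → [8, 5, 8, 11, 10, 11, 10, 10, 5, 8, 8]
j=7: A[7]=10 > 8 → no swap
j=8: A[8]=5 ≤ 8 → i=3, swap A[3],A[8] → [8, 5, 8, 5, 10, 11, 10, 10, 11, 8, 8]
j=9: A[9]=8 ≤ 8 → i=4, swap A[4],A[9] → [8, 5, 8, 5, 8, 11, 10, 10, 11, 10, 8]
final swap A[5],A[10] → [8, 5, 8, 5, 8, 8, 10, 10, 11, 10, 11]; return 5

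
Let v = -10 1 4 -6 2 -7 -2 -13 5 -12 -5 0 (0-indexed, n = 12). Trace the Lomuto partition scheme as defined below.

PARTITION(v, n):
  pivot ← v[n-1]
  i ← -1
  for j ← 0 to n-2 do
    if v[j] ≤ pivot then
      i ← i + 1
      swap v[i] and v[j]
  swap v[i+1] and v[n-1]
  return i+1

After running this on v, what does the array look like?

pivot = v[11] = 0; i = -1
j=0: v[0]=-10 ≤ 0 → i=0, swap v[0],v[0] (no change) → -10 1 4 -6 2 -7 -2 -13 5 -12 -5 0
j=1: v[1]=1 > 0 → no swap
j=2: v[2]=4 > 0 → no swap
j=3: v[3]=-6 ≤ 0 → i=1, swap v[1],v[3] → -10 -6 4 1 2 -7 -2 -13 5 -12 -5 0
j=4: v[4]=2 > 0 → no swap
j=5: v[5]=-7 ≤ 0 → i=2, swap v[2],v[5] → -10 -6 -7 1 2 4 -2 -13 5 -12 -5 0
j=6: v[6]=-2 ≤ 0 → i=3, swap v[3],v[6] → -10 -6 -7 -2 2 4 1 -13 5 -12 -5 0
j=7: v[7]=-13 ≤ 0 → i=4, swap v[4],v[7] → -10 -6 -7 -2 -13 4 1 2 5 -12 -5 0
j=8: v[8]=5 > 0 → no swap
j=9: v[9]=-12 ≤ 0 → i=5, swap v[5],v[9] → -10 -6 -7 -2 -13 -12 1 2 5 4 -5 0
j=10: v[10]=-5 ≤ 0 → i=6, swap v[6],v[10] → -10 -6 -7 -2 -13 -12 -5 2 5 4 1 0
final swap v[7],v[11] → -10 -6 -7 -2 -13 -12 -5 0 5 4 1 2; return 7

-10 -6 -7 -2 -13 -12 -5 0 5 4 1 2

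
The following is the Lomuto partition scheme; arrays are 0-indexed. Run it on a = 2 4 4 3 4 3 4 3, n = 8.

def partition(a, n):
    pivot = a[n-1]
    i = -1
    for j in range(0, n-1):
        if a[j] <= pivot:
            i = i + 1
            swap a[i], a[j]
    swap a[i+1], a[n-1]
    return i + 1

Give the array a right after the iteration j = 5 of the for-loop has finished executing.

pivot=3, i=-1
j=0: 2≤3, i=0, swap(0,0) ⇒ 2 4 4 3 4 3 4 3
j=1: 4>3, skip
j=2: 4>3, skip
j=3: 3≤3, i=1, swap(1,3) ⇒ 2 3 4 4 4 3 4 3
j=4: 4>3, skip
j=5: 3≤3, i=2, swap(2,5) ⇒ 2 3 3 4 4 4 4 3
(after j=5) a = 2 3 3 4 4 4 4 3

2 3 3 4 4 4 4 3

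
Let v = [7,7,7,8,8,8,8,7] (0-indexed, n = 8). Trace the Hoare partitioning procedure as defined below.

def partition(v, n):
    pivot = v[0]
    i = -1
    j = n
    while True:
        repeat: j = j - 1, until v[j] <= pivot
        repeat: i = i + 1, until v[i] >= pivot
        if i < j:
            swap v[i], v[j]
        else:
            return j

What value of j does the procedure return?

pivot = v[0] = 7; i = -1, j = 8
j→7 (v[7]=7≤7), i→0 (v[0]=7≥7); i<j, swap → [7,7,7,8,8,8,8,7]
j→2 (v[2]=7≤7), i→1 (v[1]=7≥7); i<j, swap → [7,7,7,8,8,8,8,7]
j→1, i→2; i≥j, return j=1. v = [7,7,7,8,8,8,8,7]

1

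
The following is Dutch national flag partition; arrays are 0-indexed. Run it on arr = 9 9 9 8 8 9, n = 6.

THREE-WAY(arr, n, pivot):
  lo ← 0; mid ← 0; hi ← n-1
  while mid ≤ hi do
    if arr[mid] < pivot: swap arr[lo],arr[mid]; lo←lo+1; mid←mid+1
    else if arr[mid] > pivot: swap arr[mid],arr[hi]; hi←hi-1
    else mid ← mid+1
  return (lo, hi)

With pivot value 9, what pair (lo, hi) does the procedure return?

lo=0 mid=0 hi=5
9=9: mid=1
9=9: mid=2
9=9: mid=3
8<9: swap(0,3), lo=1 mid=4 ⇒ 8 9 9 9 8 9
8<9: swap(1,4), lo=2 mid=5 ⇒ 8 8 9 9 9 9
9=9: mid=6
done. lo=2 hi=5; arr=8 8 9 9 9 9

(2, 5)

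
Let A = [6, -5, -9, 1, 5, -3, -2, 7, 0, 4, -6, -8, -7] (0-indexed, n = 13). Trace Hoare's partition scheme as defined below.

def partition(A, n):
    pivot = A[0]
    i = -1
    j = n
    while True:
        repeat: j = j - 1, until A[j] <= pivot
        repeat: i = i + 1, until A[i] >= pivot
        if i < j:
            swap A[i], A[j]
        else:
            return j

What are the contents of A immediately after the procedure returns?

pivot = A[0] = 6; i = -1, j = 13
j→12 (A[12]=-7≤6), i→0 (A[0]=6≥6); i<j, swap → [-7, -5, -9, 1, 5, -3, -2, 7, 0, 4, -6, -8, 6]
j→11 (A[11]=-8≤6), i→7 (A[7]=7≥6); i<j, swap → [-7, -5, -9, 1, 5, -3, -2, -8, 0, 4, -6, 7, 6]
j→10, i→11; i≥j, return j=10. A = [-7, -5, -9, 1, 5, -3, -2, -8, 0, 4, -6, 7, 6]

[-7, -5, -9, 1, 5, -3, -2, -8, 0, 4, -6, 7, 6]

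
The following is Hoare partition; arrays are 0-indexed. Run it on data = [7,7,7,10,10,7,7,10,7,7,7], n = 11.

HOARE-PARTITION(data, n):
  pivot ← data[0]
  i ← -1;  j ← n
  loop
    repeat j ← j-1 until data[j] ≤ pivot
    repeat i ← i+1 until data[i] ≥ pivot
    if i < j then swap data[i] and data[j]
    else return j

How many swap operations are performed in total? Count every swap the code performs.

5

pivot = data[0] = 7; i = -1, j = 11
j→10 (data[10]=7≤7), i→0 (data[0]=7≥7); i<j, swap → [7,7,7,10,10,7,7,10,7,7,7]
j→9 (data[9]=7≤7), i→1 (data[1]=7≥7); i<j, swap → [7,7,7,10,10,7,7,10,7,7,7]
j→8 (data[8]=7≤7), i→2 (data[2]=7≥7); i<j, swap → [7,7,7,10,10,7,7,10,7,7,7]
j→6 (data[6]=7≤7), i→3 (data[3]=10≥7); i<j, swap → [7,7,7,7,10,7,10,10,7,7,7]
j→5 (data[5]=7≤7), i→4 (data[4]=10≥7); i<j, swap → [7,7,7,7,7,10,10,10,7,7,7]
j→4, i→5; i≥j, return j=4. data = [7,7,7,7,7,10,10,10,7,7,7]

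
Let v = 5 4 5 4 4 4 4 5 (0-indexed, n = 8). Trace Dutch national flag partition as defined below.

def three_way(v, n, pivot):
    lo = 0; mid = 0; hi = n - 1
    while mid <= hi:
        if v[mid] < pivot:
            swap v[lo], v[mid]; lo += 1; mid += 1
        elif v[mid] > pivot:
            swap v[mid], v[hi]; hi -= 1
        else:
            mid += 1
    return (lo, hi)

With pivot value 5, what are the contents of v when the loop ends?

4 4 4 4 4 5 5 5

pivot = 5; lo=0, mid=0, hi=7
v[mid]=5=5: mid=1
v[mid]=4<5: swap v[0],v[1]; lo=1,mid=2 → 4 5 5 4 4 4 4 5
v[mid]=5=5: mid=3
v[mid]=4<5: swap v[1],v[3]; lo=2,mid=4 → 4 4 5 5 4 4 4 5
v[mid]=4<5: swap v[2],v[4]; lo=3,mid=5 → 4 4 4 5 5 4 4 5
v[mid]=4<5: swap v[3],v[5]; lo=4,mid=6 → 4 4 4 4 5 5 4 5
v[mid]=4<5: swap v[4],v[6]; lo=5,mid=7 → 4 4 4 4 4 5 5 5
v[mid]=5=5: mid=8
end: lo=5, hi=7; v = 4 4 4 4 4 5 5 5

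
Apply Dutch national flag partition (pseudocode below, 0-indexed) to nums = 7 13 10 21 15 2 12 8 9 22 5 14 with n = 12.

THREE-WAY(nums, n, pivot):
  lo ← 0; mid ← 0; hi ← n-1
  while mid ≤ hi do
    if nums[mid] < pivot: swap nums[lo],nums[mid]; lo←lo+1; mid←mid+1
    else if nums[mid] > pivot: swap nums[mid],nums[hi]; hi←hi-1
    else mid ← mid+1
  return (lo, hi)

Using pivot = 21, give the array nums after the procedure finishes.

7 13 10 15 2 12 8 9 14 5 21 22

lo=0 mid=0 hi=11
7<21: swap(0,0), lo=1 mid=1 ⇒ 7 13 10 21 15 2 12 8 9 22 5 14
13<21: swap(1,1), lo=2 mid=2 ⇒ 7 13 10 21 15 2 12 8 9 22 5 14
10<21: swap(2,2), lo=3 mid=3 ⇒ 7 13 10 21 15 2 12 8 9 22 5 14
21=21: mid=4
15<21: swap(3,4), lo=4 mid=5 ⇒ 7 13 10 15 21 2 12 8 9 22 5 14
2<21: swap(4,5), lo=5 mid=6 ⇒ 7 13 10 15 2 21 12 8 9 22 5 14
12<21: swap(5,6), lo=6 mid=7 ⇒ 7 13 10 15 2 12 21 8 9 22 5 14
8<21: swap(6,7), lo=7 mid=8 ⇒ 7 13 10 15 2 12 8 21 9 22 5 14
9<21: swap(7,8), lo=8 mid=9 ⇒ 7 13 10 15 2 12 8 9 21 22 5 14
22>21: swap(9,11), hi=10 ⇒ 7 13 10 15 2 12 8 9 21 14 5 22
14<21: swap(8,9), lo=9 mid=10 ⇒ 7 13 10 15 2 12 8 9 14 21 5 22
5<21: swap(9,10), lo=10 mid=11 ⇒ 7 13 10 15 2 12 8 9 14 5 21 22
done. lo=10 hi=10; nums=7 13 10 15 2 12 8 9 14 5 21 22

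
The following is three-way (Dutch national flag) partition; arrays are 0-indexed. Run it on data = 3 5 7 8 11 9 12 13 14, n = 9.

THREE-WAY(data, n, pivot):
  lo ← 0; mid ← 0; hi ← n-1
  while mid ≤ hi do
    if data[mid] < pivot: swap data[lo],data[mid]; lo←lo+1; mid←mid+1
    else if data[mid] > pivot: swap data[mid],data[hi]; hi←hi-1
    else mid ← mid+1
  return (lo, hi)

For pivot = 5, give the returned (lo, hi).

(1, 1)

pivot = 5; lo=0, mid=0, hi=8
data[mid]=3<5: swap data[0],data[0]; lo=1,mid=1 → 3 5 7 8 11 9 12 13 14
data[mid]=5=5: mid=2
data[mid]=7>5: swap data[2],data[8]; hi=7 → 3 5 14 8 11 9 12 13 7
data[mid]=14>5: swap data[2],data[7]; hi=6 → 3 5 13 8 11 9 12 14 7
data[mid]=13>5: swap data[2],data[6]; hi=5 → 3 5 12 8 11 9 13 14 7
data[mid]=12>5: swap data[2],data[5]; hi=4 → 3 5 9 8 11 12 13 14 7
data[mid]=9>5: swap data[2],data[4]; hi=3 → 3 5 11 8 9 12 13 14 7
data[mid]=11>5: swap data[2],data[3]; hi=2 → 3 5 8 11 9 12 13 14 7
data[mid]=8>5: swap data[2],data[2]; hi=1 → 3 5 8 11 9 12 13 14 7
end: lo=1, hi=1; data = 3 5 8 11 9 12 13 14 7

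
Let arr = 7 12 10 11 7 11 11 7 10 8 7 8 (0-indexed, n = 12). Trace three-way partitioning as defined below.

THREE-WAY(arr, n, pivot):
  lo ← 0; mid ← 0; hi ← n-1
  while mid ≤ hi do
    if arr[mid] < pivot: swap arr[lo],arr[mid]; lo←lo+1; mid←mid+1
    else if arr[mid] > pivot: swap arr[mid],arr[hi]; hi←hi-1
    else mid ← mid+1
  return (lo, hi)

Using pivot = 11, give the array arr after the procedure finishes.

pivot = 11; lo=0, mid=0, hi=11
arr[mid]=7<11: swap arr[0],arr[0]; lo=1,mid=1 → 7 12 10 11 7 11 11 7 10 8 7 8
arr[mid]=12>11: swap arr[1],arr[11]; hi=10 → 7 8 10 11 7 11 11 7 10 8 7 12
arr[mid]=8<11: swap arr[1],arr[1]; lo=2,mid=2 → 7 8 10 11 7 11 11 7 10 8 7 12
arr[mid]=10<11: swap arr[2],arr[2]; lo=3,mid=3 → 7 8 10 11 7 11 11 7 10 8 7 12
arr[mid]=11=11: mid=4
arr[mid]=7<11: swap arr[3],arr[4]; lo=4,mid=5 → 7 8 10 7 11 11 11 7 10 8 7 12
arr[mid]=11=11: mid=6
arr[mid]=11=11: mid=7
arr[mid]=7<11: swap arr[4],arr[7]; lo=5,mid=8 → 7 8 10 7 7 11 11 11 10 8 7 12
arr[mid]=10<11: swap arr[5],arr[8]; lo=6,mid=9 → 7 8 10 7 7 10 11 11 11 8 7 12
arr[mid]=8<11: swap arr[6],arr[9]; lo=7,mid=10 → 7 8 10 7 7 10 8 11 11 11 7 12
arr[mid]=7<11: swap arr[7],arr[10]; lo=8,mid=11 → 7 8 10 7 7 10 8 7 11 11 11 12
end: lo=8, hi=10; arr = 7 8 10 7 7 10 8 7 11 11 11 12

7 8 10 7 7 10 8 7 11 11 11 12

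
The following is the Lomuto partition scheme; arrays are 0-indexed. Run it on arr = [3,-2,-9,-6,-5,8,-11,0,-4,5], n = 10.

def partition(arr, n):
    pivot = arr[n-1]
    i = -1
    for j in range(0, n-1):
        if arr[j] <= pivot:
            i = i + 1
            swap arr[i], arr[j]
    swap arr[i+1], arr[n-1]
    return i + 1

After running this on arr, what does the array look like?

[3,-2,-9,-6,-5,-11,0,-4,5,8]

pivot = arr[9] = 5; i = -1
j=0: arr[0]=3 ≤ 5 → i=0, swap arr[0],arr[0] (no change) → [3,-2,-9,-6,-5,8,-11,0,-4,5]
j=1: arr[1]=-2 ≤ 5 → i=1, swap arr[1],arr[1] (no change) → [3,-2,-9,-6,-5,8,-11,0,-4,5]
j=2: arr[2]=-9 ≤ 5 → i=2, swap arr[2],arr[2] (no change) → [3,-2,-9,-6,-5,8,-11,0,-4,5]
j=3: arr[3]=-6 ≤ 5 → i=3, swap arr[3],arr[3] (no change) → [3,-2,-9,-6,-5,8,-11,0,-4,5]
j=4: arr[4]=-5 ≤ 5 → i=4, swap arr[4],arr[4] (no change) → [3,-2,-9,-6,-5,8,-11,0,-4,5]
j=5: arr[5]=8 > 5 → no swap
j=6: arr[6]=-11 ≤ 5 → i=5, swap arr[5],arr[6] → [3,-2,-9,-6,-5,-11,8,0,-4,5]
j=7: arr[7]=0 ≤ 5 → i=6, swap arr[6],arr[7] → [3,-2,-9,-6,-5,-11,0,8,-4,5]
j=8: arr[8]=-4 ≤ 5 → i=7, swap arr[7],arr[8] → [3,-2,-9,-6,-5,-11,0,-4,8,5]
final swap arr[8],arr[9] → [3,-2,-9,-6,-5,-11,0,-4,5,8]; return 8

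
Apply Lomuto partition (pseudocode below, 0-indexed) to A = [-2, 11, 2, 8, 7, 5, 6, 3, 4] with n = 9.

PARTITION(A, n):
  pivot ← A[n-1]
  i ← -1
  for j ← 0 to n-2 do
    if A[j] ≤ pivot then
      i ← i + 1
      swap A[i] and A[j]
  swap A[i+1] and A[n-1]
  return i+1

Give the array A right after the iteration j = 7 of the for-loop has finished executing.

[-2, 2, 3, 8, 7, 5, 6, 11, 4]

pivot = A[8] = 4; i = -1
j=0: A[0]=-2 ≤ 4 → i=0, swap A[0],A[0] (no change) → [-2, 11, 2, 8, 7, 5, 6, 3, 4]
j=1: A[1]=11 > 4 → no swap
j=2: A[2]=2 ≤ 4 → i=1, swap A[1],A[2] → [-2, 2, 11, 8, 7, 5, 6, 3, 4]
j=3: A[3]=8 > 4 → no swap
j=4: A[4]=7 > 4 → no swap
j=5: A[5]=5 > 4 → no swap
j=6: A[6]=6 > 4 → no swap
j=7: A[7]=3 ≤ 4 → i=2, swap A[2],A[7] → [-2, 2, 3, 8, 7, 5, 6, 11, 4]
(after j=7) A = [-2, 2, 3, 8, 7, 5, 6, 11, 4]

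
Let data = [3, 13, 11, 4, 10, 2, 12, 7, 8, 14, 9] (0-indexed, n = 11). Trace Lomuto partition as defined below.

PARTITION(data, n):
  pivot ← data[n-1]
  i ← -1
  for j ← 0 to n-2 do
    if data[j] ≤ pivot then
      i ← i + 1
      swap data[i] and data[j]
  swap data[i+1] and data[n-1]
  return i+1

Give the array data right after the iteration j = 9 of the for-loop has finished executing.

[3, 4, 2, 7, 8, 11, 12, 13, 10, 14, 9]

pivot=9, i=-1
j=0: 3≤9, i=0, swap(0,0) ⇒ [3, 13, 11, 4, 10, 2, 12, 7, 8, 14, 9]
j=1: 13>9, skip
j=2: 11>9, skip
j=3: 4≤9, i=1, swap(1,3) ⇒ [3, 4, 11, 13, 10, 2, 12, 7, 8, 14, 9]
j=4: 10>9, skip
j=5: 2≤9, i=2, swap(2,5) ⇒ [3, 4, 2, 13, 10, 11, 12, 7, 8, 14, 9]
j=6: 12>9, skip
j=7: 7≤9, i=3, swap(3,7) ⇒ [3, 4, 2, 7, 10, 11, 12, 13, 8, 14, 9]
j=8: 8≤9, i=4, swap(4,8) ⇒ [3, 4, 2, 7, 8, 11, 12, 13, 10, 14, 9]
j=9: 14>9, skip
(after j=9) data = [3, 4, 2, 7, 8, 11, 12, 13, 10, 14, 9]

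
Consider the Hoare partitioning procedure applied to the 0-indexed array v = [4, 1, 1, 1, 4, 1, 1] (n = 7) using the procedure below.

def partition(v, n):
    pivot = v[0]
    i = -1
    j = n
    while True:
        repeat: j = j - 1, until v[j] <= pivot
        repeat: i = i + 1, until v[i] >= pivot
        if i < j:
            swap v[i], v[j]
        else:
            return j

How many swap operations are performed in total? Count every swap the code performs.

pivot = v[0] = 4; i = -1, j = 7
j→6 (v[6]=1≤4), i→0 (v[0]=4≥4); i<j, swap → [1, 1, 1, 1, 4, 1, 4]
j→5 (v[5]=1≤4), i→4 (v[4]=4≥4); i<j, swap → [1, 1, 1, 1, 1, 4, 4]
j→4, i→5; i≥j, return j=4. v = [1, 1, 1, 1, 1, 4, 4]

2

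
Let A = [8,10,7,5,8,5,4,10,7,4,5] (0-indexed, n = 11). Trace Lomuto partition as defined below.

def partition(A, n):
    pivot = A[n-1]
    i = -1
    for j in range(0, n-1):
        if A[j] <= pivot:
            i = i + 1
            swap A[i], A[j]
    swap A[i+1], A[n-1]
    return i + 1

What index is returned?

4

pivot = A[10] = 5; i = -1
j=0: A[0]=8 > 5 → no swap
j=1: A[1]=10 > 5 → no swap
j=2: A[2]=7 > 5 → no swap
j=3: A[3]=5 ≤ 5 → i=0, swap A[0],A[3] → [5,10,7,8,8,5,4,10,7,4,5]
j=4: A[4]=8 > 5 → no swap
j=5: A[5]=5 ≤ 5 → i=1, swap A[1],A[5] → [5,5,7,8,8,10,4,10,7,4,5]
j=6: A[6]=4 ≤ 5 → i=2, swap A[2],A[6] → [5,5,4,8,8,10,7,10,7,4,5]
j=7: A[7]=10 > 5 → no swap
j=8: A[8]=7 > 5 → no swap
j=9: A[9]=4 ≤ 5 → i=3, swap A[3],A[9] → [5,5,4,4,8,10,7,10,7,8,5]
final swap A[4],A[10] → [5,5,4,4,5,10,7,10,7,8,8]; return 4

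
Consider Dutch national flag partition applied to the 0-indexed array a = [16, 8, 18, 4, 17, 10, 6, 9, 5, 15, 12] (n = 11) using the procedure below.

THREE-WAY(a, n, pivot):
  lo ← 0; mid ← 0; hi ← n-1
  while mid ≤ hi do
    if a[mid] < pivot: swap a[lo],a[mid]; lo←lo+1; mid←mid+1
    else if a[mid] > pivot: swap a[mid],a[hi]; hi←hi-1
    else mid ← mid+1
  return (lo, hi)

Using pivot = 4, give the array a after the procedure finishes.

pivot = 4; lo=0, mid=0, hi=10
a[mid]=16>4: swap a[0],a[10]; hi=9 → [12, 8, 18, 4, 17, 10, 6, 9, 5, 15, 16]
a[mid]=12>4: swap a[0],a[9]; hi=8 → [15, 8, 18, 4, 17, 10, 6, 9, 5, 12, 16]
a[mid]=15>4: swap a[0],a[8]; hi=7 → [5, 8, 18, 4, 17, 10, 6, 9, 15, 12, 16]
a[mid]=5>4: swap a[0],a[7]; hi=6 → [9, 8, 18, 4, 17, 10, 6, 5, 15, 12, 16]
a[mid]=9>4: swap a[0],a[6]; hi=5 → [6, 8, 18, 4, 17, 10, 9, 5, 15, 12, 16]
a[mid]=6>4: swap a[0],a[5]; hi=4 → [10, 8, 18, 4, 17, 6, 9, 5, 15, 12, 16]
a[mid]=10>4: swap a[0],a[4]; hi=3 → [17, 8, 18, 4, 10, 6, 9, 5, 15, 12, 16]
a[mid]=17>4: swap a[0],a[3]; hi=2 → [4, 8, 18, 17, 10, 6, 9, 5, 15, 12, 16]
a[mid]=4=4: mid=1
a[mid]=8>4: swap a[1],a[2]; hi=1 → [4, 18, 8, 17, 10, 6, 9, 5, 15, 12, 16]
a[mid]=18>4: swap a[1],a[1]; hi=0 → [4, 18, 8, 17, 10, 6, 9, 5, 15, 12, 16]
end: lo=0, hi=0; a = [4, 18, 8, 17, 10, 6, 9, 5, 15, 12, 16]

[4, 18, 8, 17, 10, 6, 9, 5, 15, 12, 16]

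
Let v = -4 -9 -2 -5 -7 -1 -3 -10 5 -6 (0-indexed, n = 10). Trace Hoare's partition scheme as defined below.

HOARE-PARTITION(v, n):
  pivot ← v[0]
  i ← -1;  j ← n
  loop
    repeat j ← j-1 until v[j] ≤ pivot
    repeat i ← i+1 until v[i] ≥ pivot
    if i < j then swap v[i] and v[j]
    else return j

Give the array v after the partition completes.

-6 -9 -10 -5 -7 -1 -3 -2 5 -4

pivot=-4
j stops at 9 (-6), i stops at 0 (-4); swap ⇒ -6 -9 -2 -5 -7 -1 -3 -10 5 -4
j stops at 7 (-10), i stops at 2 (-2); swap ⇒ -6 -9 -10 -5 -7 -1 -3 -2 5 -4
j stops at 4, i stops at 5; i≥j ⇒ return 4. v=-6 -9 -10 -5 -7 -1 -3 -2 5 -4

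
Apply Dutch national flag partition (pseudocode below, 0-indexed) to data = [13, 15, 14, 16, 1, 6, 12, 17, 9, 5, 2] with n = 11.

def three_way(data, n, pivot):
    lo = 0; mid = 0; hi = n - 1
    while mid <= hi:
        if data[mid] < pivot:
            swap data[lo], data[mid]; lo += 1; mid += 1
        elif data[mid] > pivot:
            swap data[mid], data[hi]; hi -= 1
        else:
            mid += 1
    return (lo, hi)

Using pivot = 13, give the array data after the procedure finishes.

lo=0 mid=0 hi=10
13=13: mid=1
15>13: swap(1,10), hi=9 ⇒ [13, 2, 14, 16, 1, 6, 12, 17, 9, 5, 15]
2<13: swap(0,1), lo=1 mid=2 ⇒ [2, 13, 14, 16, 1, 6, 12, 17, 9, 5, 15]
14>13: swap(2,9), hi=8 ⇒ [2, 13, 5, 16, 1, 6, 12, 17, 9, 14, 15]
5<13: swap(1,2), lo=2 mid=3 ⇒ [2, 5, 13, 16, 1, 6, 12, 17, 9, 14, 15]
16>13: swap(3,8), hi=7 ⇒ [2, 5, 13, 9, 1, 6, 12, 17, 16, 14, 15]
9<13: swap(2,3), lo=3 mid=4 ⇒ [2, 5, 9, 13, 1, 6, 12, 17, 16, 14, 15]
1<13: swap(3,4), lo=4 mid=5 ⇒ [2, 5, 9, 1, 13, 6, 12, 17, 16, 14, 15]
6<13: swap(4,5), lo=5 mid=6 ⇒ [2, 5, 9, 1, 6, 13, 12, 17, 16, 14, 15]
12<13: swap(5,6), lo=6 mid=7 ⇒ [2, 5, 9, 1, 6, 12, 13, 17, 16, 14, 15]
17>13: swap(7,7), hi=6 ⇒ [2, 5, 9, 1, 6, 12, 13, 17, 16, 14, 15]
done. lo=6 hi=6; data=[2, 5, 9, 1, 6, 12, 13, 17, 16, 14, 15]

[2, 5, 9, 1, 6, 12, 13, 17, 16, 14, 15]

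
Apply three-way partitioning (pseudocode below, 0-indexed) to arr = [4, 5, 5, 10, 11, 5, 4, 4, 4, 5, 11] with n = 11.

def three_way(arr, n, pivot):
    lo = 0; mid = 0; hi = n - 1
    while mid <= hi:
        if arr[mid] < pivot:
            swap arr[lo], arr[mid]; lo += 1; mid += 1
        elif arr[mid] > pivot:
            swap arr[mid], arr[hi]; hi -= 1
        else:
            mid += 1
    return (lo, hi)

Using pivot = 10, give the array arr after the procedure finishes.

[4, 5, 5, 5, 5, 4, 4, 4, 10, 11, 11]

lo=0 mid=0 hi=10
4<10: swap(0,0), lo=1 mid=1 ⇒ [4, 5, 5, 10, 11, 5, 4, 4, 4, 5, 11]
5<10: swap(1,1), lo=2 mid=2 ⇒ [4, 5, 5, 10, 11, 5, 4, 4, 4, 5, 11]
5<10: swap(2,2), lo=3 mid=3 ⇒ [4, 5, 5, 10, 11, 5, 4, 4, 4, 5, 11]
10=10: mid=4
11>10: swap(4,10), hi=9 ⇒ [4, 5, 5, 10, 11, 5, 4, 4, 4, 5, 11]
11>10: swap(4,9), hi=8 ⇒ [4, 5, 5, 10, 5, 5, 4, 4, 4, 11, 11]
5<10: swap(3,4), lo=4 mid=5 ⇒ [4, 5, 5, 5, 10, 5, 4, 4, 4, 11, 11]
5<10: swap(4,5), lo=5 mid=6 ⇒ [4, 5, 5, 5, 5, 10, 4, 4, 4, 11, 11]
4<10: swap(5,6), lo=6 mid=7 ⇒ [4, 5, 5, 5, 5, 4, 10, 4, 4, 11, 11]
4<10: swap(6,7), lo=7 mid=8 ⇒ [4, 5, 5, 5, 5, 4, 4, 10, 4, 11, 11]
4<10: swap(7,8), lo=8 mid=9 ⇒ [4, 5, 5, 5, 5, 4, 4, 4, 10, 11, 11]
done. lo=8 hi=8; arr=[4, 5, 5, 5, 5, 4, 4, 4, 10, 11, 11]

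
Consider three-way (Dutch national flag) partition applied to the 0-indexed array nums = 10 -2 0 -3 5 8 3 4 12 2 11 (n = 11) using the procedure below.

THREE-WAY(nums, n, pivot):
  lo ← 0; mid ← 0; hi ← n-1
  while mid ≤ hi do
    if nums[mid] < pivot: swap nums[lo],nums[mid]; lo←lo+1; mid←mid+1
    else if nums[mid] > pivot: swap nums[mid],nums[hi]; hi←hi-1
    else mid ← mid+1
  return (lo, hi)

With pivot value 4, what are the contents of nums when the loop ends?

2 -2 0 -3 3 4 8 12 5 11 10

lo=0 mid=0 hi=10
10>4: swap(0,10), hi=9 ⇒ 11 -2 0 -3 5 8 3 4 12 2 10
11>4: swap(0,9), hi=8 ⇒ 2 -2 0 -3 5 8 3 4 12 11 10
2<4: swap(0,0), lo=1 mid=1 ⇒ 2 -2 0 -3 5 8 3 4 12 11 10
-2<4: swap(1,1), lo=2 mid=2 ⇒ 2 -2 0 -3 5 8 3 4 12 11 10
0<4: swap(2,2), lo=3 mid=3 ⇒ 2 -2 0 -3 5 8 3 4 12 11 10
-3<4: swap(3,3), lo=4 mid=4 ⇒ 2 -2 0 -3 5 8 3 4 12 11 10
5>4: swap(4,8), hi=7 ⇒ 2 -2 0 -3 12 8 3 4 5 11 10
12>4: swap(4,7), hi=6 ⇒ 2 -2 0 -3 4 8 3 12 5 11 10
4=4: mid=5
8>4: swap(5,6), hi=5 ⇒ 2 -2 0 -3 4 3 8 12 5 11 10
3<4: swap(4,5), lo=5 mid=6 ⇒ 2 -2 0 -3 3 4 8 12 5 11 10
done. lo=5 hi=5; nums=2 -2 0 -3 3 4 8 12 5 11 10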